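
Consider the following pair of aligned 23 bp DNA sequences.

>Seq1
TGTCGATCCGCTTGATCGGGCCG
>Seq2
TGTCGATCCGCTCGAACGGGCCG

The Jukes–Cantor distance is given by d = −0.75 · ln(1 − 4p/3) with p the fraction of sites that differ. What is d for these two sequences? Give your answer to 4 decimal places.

Differing sites — 13:T/C; 16:T/A.
p = 2/23 = 0.086957.
d = −0.75 · ln(1 − (4/3)·0.086957) = −0.75 · ln(0.884057) = −0.75 · (-0.123234) = 0.0924.

0.0924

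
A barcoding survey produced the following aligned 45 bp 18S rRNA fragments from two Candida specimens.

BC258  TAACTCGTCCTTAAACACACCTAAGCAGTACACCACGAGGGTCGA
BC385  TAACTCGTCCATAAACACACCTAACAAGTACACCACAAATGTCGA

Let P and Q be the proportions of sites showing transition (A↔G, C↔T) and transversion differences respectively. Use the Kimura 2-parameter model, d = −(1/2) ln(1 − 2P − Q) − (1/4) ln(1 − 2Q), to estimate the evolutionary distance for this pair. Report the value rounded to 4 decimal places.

Differing sites — 11:T/A (Tv); 25:G/C (Tv); 26:C/A (Tv); 37:G/A (Ti); 39:G/A (Ti); 40:G/T (Tv).
Of the 6 differences, 2 transitions and 4 transversions over 45 sites: P = 2/45 = 0.044444, Q = 4/45 = 0.088889.
d = −0.5·ln(0.822223) − 0.25·ln(0.822222) = −0.5·(-0.195744) − 0.25·(-0.195745) = 0.1468.

0.1468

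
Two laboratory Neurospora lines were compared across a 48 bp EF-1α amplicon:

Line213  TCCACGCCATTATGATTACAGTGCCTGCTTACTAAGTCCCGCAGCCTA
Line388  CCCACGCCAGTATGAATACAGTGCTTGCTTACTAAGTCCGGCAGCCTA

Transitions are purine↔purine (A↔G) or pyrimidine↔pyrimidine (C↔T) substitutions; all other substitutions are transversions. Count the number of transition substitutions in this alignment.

Differing sites — 1:T/C (Ti); 10:T/G (Tv); 16:T/A (Tv); 25:C/T (Ti); 40:C/G (Tv).
Of the 5 differences, 2 transitions and 3 transversions, so the answer is 2.

2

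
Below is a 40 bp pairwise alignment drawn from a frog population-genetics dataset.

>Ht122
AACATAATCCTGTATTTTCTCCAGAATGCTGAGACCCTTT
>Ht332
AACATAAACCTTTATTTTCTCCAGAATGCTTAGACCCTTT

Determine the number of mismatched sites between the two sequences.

Differing sites — 8:T/A; 12:G/T; 31:G/T.
That gives 3 mismatches out of 40 aligned sites, so the Hamming distance is 3.

3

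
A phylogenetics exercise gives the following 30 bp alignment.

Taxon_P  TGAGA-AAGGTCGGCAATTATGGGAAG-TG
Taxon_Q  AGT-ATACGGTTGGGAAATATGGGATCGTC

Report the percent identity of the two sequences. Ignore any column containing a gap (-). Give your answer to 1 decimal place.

Excluding the 3 gap columns leaves 27 comparable sites.
Differing sites — 1:T/A; 3:A/T; 8:A/C; 12:C/T; 15:C/G; 18:T/A; 26:A/T; 27:G/C; 30:G/C.
18 of the 27 comparable sites match, so the percent identity is 18/27 × 100 = 66.7%.

66.7%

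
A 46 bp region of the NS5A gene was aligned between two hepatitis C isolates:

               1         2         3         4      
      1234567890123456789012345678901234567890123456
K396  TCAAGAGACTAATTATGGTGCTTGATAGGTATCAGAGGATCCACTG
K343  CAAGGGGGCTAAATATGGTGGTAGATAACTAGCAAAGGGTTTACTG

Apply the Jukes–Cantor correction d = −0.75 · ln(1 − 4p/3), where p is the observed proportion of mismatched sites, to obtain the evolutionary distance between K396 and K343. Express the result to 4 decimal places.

0.4279

Differing sites — 1:T/C; 2:C/A; 4:A/G; 6:A/G; 8:A/G; 13:T/A; 21:C/G; 23:T/A; 28:G/A; 29:G/C; 32:T/G; 35:G/A; 39:A/G; 41:C/T; 42:C/T.
p = 15/46 = 0.326087.
d = −0.75 · ln(1 − (4/3)·0.326087) = −0.75 · ln(0.565217) = −0.75 · (-0.570546) = 0.4279.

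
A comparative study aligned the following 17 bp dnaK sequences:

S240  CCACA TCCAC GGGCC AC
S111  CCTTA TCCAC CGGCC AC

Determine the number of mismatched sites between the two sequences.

3

Differing sites — 3:A/T; 4:C/T; 11:G/C.
That gives 3 mismatches out of 17 aligned sites, so the Hamming distance is 3.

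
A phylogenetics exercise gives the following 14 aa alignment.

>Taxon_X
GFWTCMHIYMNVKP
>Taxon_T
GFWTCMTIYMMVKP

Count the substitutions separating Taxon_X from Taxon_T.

Differing sites — 7:H/T; 11:N/M.
That gives 2 mismatches out of 14 aligned sites, so the Hamming distance is 2.

2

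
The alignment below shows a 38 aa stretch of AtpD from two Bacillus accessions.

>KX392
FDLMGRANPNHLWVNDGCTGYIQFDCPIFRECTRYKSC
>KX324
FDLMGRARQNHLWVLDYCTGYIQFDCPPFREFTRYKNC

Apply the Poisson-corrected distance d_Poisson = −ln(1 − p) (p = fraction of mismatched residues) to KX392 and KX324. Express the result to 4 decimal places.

0.2036

The sequences differ at positions 8 (N/R), 9 (P/Q), 15 (N/L), 17 (G/Y), 28 (I/P), 32 (C/F), 37 (S/N).
p = 7/38 = 0.184211.
d = −ln(1 − 0.184211) = −ln(0.815789) = 0.2036.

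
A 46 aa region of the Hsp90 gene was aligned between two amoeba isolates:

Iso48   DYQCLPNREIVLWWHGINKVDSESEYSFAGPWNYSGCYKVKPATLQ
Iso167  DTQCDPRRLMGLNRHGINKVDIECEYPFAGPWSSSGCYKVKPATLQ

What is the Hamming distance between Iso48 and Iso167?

13

The sequences differ at positions 2 (Y/T), 5 (L/D), 7 (N/R), 9 (E/L), 10 (I/M), 11 (V/G), 13 (W/N), 14 (W/R), 22 (S/I), 24 (S/C), 27 (S/P), 33 (N/S), 34 (Y/S).
That gives 13 mismatches out of 46 aligned sites, so the Hamming distance is 13.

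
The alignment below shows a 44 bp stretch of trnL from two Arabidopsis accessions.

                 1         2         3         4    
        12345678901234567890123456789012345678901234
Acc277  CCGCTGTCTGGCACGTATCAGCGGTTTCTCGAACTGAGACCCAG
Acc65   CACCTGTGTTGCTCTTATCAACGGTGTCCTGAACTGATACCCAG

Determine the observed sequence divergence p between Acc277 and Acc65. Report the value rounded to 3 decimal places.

Differing sites — 2:C/A; 3:G/C; 8:C/G; 10:G/T; 13:A/T; 15:G/T; 21:G/A; 26:T/G; 29:T/C; 30:C/T; 38:G/T.
There are 11 differences over 44 sites, so p = 11/44 = 0.250.

0.250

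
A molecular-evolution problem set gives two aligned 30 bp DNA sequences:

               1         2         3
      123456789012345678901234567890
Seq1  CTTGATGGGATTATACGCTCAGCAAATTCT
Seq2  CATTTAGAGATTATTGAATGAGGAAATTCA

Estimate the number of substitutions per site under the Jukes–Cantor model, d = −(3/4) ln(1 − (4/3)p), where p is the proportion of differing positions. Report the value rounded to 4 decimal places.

0.5716

Mismatches occur at site 2 (T↔A), site 4 (G↔T), site 5 (A↔T), site 6 (T↔A), site 8 (G↔A), site 15 (A↔T), site 16 (C↔G), site 17 (G↔A), site 18 (C↔A), site 20 (C↔G), site 23 (C↔G), site 30 (T↔A).
p = 12/30 = 0.400000.
d = −0.75 · ln(1 − (4/3)·0.400000) = −0.75 · ln(0.466667) = −0.75 · (-0.762139) = 0.5716.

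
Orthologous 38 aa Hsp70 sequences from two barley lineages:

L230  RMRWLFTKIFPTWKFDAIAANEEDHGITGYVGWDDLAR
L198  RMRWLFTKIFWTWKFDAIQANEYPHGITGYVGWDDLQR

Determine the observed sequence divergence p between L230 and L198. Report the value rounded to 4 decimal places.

Differing sites — 11:P/W; 19:A/Q; 23:E/Y; 24:D/P; 37:A/Q.
There are 5 differences over 38 sites, so p = 5/38 = 0.1316.

0.1316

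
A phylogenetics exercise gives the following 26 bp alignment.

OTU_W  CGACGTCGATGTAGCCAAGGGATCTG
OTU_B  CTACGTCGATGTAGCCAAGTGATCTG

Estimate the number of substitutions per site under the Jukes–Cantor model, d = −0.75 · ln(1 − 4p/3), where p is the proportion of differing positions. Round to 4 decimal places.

The sequences differ at positions 2 (G/T), 20 (G/T).
p = 2/26 = 0.076923.
d = −0.75 · ln(1 − (4/3)·0.076923) = −0.75 · ln(0.897436) = −0.75 · (-0.108213) = 0.0812.

0.0812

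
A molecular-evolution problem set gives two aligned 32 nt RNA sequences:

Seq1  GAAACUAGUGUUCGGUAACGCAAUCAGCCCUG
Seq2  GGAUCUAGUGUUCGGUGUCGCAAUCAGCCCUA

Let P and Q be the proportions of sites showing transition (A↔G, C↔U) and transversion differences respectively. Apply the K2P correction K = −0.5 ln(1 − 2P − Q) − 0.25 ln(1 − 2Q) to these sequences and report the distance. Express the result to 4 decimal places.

0.1772

The sequences differ at positions 2 (A/G, transition), 4 (A/U, transversion), 17 (A/G, transition), 18 (A/U, transversion), 32 (G/A, transition).
Of the 5 differences, 3 transitions and 2 transversions over 32 sites: P = 3/32 = 0.093750, Q = 2/32 = 0.062500.
d = −0.5·ln(0.750000) − 0.25·ln(0.875000) = −0.5·(-0.287682) − 0.25·(-0.133531) = 0.1772.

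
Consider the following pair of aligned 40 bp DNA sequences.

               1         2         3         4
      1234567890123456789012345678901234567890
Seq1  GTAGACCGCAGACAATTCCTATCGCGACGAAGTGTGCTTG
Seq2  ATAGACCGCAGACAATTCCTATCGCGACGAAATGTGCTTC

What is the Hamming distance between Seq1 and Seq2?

3

Differing sites — 1:G/A; 32:G/A; 40:G/C.
That gives 3 mismatches out of 40 aligned sites, so the Hamming distance is 3.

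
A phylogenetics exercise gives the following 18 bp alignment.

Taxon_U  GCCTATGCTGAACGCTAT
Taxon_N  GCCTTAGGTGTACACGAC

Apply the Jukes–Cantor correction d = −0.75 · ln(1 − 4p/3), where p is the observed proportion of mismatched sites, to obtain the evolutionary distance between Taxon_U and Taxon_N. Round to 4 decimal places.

0.5482

Mismatches occur at site 5 (A/T), site 6 (T/A), site 8 (C/G), site 11 (A/T), site 14 (G/A), site 16 (T/G), site 18 (T/C).
p = 7/18 = 0.388889.
d = −0.75 · ln(1 − (4/3)·0.388889) = −0.75 · ln(0.481481) = −0.75 · (-0.730889) = 0.5482.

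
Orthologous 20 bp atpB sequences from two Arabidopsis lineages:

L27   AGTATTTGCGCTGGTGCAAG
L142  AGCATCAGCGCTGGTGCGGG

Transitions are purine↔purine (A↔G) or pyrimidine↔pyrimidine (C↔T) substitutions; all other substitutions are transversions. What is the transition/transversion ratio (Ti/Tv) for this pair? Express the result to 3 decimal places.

Mismatches occur at site 3 (T→C, transition), site 6 (T→C, transition), site 7 (T→A, transversion), site 18 (A→G, transition), site 19 (A→G, transition).
Of the 5 differences, 4 transitions and 1 transversion, so Ti/Tv = 4/1 = 4.000.

4.000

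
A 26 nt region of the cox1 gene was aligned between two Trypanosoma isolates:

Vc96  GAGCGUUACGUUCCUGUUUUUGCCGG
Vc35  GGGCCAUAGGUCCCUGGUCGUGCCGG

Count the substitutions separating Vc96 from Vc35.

8

Differing sites — 2:A/G; 5:G/C; 6:U/A; 9:C/G; 12:U/C; 17:U/G; 19:U/C; 20:U/G.
That gives 8 mismatches out of 26 aligned sites, so the Hamming distance is 8.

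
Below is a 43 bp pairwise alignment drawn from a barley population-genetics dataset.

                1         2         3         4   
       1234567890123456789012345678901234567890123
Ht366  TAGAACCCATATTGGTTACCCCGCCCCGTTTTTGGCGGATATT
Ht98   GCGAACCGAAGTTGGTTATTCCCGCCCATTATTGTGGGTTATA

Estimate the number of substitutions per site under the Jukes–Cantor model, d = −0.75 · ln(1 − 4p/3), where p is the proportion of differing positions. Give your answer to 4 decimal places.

Differing sites — 1:T/G; 2:A/C; 8:C/G; 10:T/A; 11:A/G; 19:C/T; 20:C/T; 23:G/C; 24:C/G; 28:G/A; 31:T/A; 35:G/T; 36:C/G; 39:A/T; 43:T/A.
p = 15/43 = 0.348837.
d = −0.75 · ln(1 − (4/3)·0.348837) = −0.75 · ln(0.534884) = −0.75 · (-0.625705) = 0.4693.

0.4693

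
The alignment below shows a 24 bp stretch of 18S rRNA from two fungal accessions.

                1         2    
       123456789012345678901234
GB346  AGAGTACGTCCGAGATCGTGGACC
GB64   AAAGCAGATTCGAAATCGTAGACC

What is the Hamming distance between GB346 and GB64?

7

The sequences differ at positions 2 (G/A), 5 (T/C), 7 (C/G), 8 (G/A), 10 (C/T), 14 (G/A), 20 (G/A).
That gives 7 mismatches out of 24 aligned sites, so the Hamming distance is 7.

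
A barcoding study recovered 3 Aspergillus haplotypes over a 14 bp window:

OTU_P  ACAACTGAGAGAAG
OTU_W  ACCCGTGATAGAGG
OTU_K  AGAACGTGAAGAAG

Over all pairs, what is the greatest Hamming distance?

9

Pairwise Hamming distances:
  OTU_P vs OTU_W: 5
  OTU_P vs OTU_K: 5
  OTU_W vs OTU_K: 9
The largest is 9, between OTU_W and OTU_K.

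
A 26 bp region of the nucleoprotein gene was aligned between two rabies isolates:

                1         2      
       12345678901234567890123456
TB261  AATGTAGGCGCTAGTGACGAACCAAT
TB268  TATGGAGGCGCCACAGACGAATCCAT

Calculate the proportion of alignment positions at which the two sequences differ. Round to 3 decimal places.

The sequences differ at positions 1 (A/T), 5 (T/G), 12 (T/C), 14 (G/C), 15 (T/A), 22 (C/T), 24 (A/C).
There are 7 differences over 26 sites, so p = 7/26 = 0.269.

0.269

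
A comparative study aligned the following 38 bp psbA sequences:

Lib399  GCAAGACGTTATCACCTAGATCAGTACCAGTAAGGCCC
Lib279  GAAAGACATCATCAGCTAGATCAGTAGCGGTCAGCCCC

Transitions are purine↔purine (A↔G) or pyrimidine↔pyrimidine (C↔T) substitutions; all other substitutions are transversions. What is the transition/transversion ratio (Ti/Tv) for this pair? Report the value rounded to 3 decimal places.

Mismatches occur at site 2 (C→A, transversion), site 8 (G→A, transition), site 10 (T→C, transition), site 15 (C→G, transversion), site 27 (C→G, transversion), site 29 (A→G, transition), site 32 (A→C, transversion), site 35 (G→C, transversion).
Of the 8 differences, 3 transitions and 5 transversions, so Ti/Tv = 3/5 = 0.600.

0.600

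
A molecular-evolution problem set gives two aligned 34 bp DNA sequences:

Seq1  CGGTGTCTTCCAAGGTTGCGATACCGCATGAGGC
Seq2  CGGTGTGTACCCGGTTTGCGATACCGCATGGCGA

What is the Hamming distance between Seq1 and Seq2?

8

The sequences differ at positions 7 (C/G), 9 (T/A), 12 (A/C), 13 (A/G), 15 (G/T), 31 (A/G), 32 (G/C), 34 (C/A).
That gives 8 mismatches out of 34 aligned sites, so the Hamming distance is 8.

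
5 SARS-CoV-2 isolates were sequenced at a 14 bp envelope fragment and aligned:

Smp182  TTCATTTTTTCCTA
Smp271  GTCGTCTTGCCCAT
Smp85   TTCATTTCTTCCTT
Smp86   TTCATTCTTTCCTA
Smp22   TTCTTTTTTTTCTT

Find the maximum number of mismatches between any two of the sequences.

8

Pairwise Hamming distances:
  Smp182 vs Smp271: 7
  Smp182 vs Smp85: 2
  Smp182 vs Smp86: 1
  Smp182 vs Smp22: 3
  Smp271 vs Smp85: 7
  Smp271 vs Smp86: 8
  Smp271 vs Smp22: 7
  Smp85 vs Smp86: 3
  Smp85 vs Smp22: 3
  Smp86 vs Smp22: 4
The largest is 8, between Smp271 and Smp86.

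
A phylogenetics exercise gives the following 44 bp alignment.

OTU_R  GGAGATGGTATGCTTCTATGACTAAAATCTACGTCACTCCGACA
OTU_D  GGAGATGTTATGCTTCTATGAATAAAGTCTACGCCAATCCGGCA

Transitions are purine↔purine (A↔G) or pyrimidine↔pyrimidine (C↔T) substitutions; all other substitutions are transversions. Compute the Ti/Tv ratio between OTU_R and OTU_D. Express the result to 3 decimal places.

1.000

Mismatches occur at site 8 (G/T, transversion), site 22 (C/A, transversion), site 27 (A/G, transition), site 34 (T/C, transition), site 37 (C/A, transversion), site 42 (A/G, transition).
Of the 6 differences, 3 transitions and 3 transversions, so Ti/Tv = 3/3 = 1.000.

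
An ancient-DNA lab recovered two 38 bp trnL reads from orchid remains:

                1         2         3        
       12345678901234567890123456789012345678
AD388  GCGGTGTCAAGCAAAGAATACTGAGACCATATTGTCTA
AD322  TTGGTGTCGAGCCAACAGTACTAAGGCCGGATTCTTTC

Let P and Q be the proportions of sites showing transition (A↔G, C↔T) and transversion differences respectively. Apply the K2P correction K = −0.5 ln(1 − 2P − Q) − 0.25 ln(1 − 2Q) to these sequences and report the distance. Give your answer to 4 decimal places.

0.4685

Mismatches occur at site 1 (G/T, transversion), site 2 (C/T, transition), site 9 (A/G, transition), site 13 (A/C, transversion), site 16 (G/C, transversion), site 18 (A/G, transition), site 23 (G/A, transition), site 26 (A/G, transition), site 29 (A/G, transition), site 30 (T/G, transversion), site 34 (G/C, transversion), site 36 (C/T, transition), site 38 (A/C, transversion).
Of the 13 differences, 7 transitions and 6 transversions over 38 sites: P = 7/38 = 0.184211, Q = 6/38 = 0.157895.
d = −0.5·ln(0.473683) − 0.25·ln(0.684210) = −0.5·(-0.747217) − 0.25·(-0.379490) = 0.4685.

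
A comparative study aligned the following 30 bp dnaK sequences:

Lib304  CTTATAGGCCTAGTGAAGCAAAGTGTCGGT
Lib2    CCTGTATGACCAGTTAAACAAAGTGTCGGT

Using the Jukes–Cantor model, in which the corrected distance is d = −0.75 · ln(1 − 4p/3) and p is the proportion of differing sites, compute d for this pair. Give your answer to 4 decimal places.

Differing sites — 2:T/C; 4:A/G; 7:G/T; 9:C/A; 11:T/C; 15:G/T; 18:G/A.
p = 7/30 = 0.233333.
d = −0.75 · ln(1 − (4/3)·0.233333) = −0.75 · ln(0.688889) = −0.75 · (-0.372675) = 0.2795.

0.2795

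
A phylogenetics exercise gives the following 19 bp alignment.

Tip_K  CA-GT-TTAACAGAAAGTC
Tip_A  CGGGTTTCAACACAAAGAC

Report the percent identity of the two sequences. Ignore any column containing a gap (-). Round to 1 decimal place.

Excluding the 2 gap columns leaves 17 comparable sites.
The sequences differ at positions 2 (A/G), 8 (T/C), 13 (G/C), 18 (T/A).
13 of the 17 comparable sites match, so the percent identity is 13/17 × 100 = 76.5%.

76.5%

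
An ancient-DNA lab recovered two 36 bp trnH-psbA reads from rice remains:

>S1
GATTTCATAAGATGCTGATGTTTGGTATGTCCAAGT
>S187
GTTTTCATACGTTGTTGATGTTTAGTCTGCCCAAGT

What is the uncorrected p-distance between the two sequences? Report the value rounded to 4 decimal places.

0.1944

Mismatches occur at site 2 (A→T), site 10 (A→C), site 12 (A→T), site 15 (C→T), site 24 (G→A), site 27 (A→C), site 30 (T→C).
There are 7 differences over 36 sites, so p = 7/36 = 0.1944.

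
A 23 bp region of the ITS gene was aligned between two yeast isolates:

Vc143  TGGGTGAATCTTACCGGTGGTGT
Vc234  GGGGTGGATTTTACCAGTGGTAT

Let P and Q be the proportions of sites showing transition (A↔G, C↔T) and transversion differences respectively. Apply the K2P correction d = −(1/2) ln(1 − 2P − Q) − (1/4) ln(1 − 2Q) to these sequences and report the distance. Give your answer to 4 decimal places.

0.2710

Differing sites — 1:T/G (Tv); 7:A/G (Ti); 10:C/T (Ti); 16:G/A (Ti); 22:G/A (Ti).
Of the 5 differences, 4 transitions and 1 transversion over 23 sites: P = 4/23 = 0.173913, Q = 1/23 = 0.043478.
d = −0.5·ln(0.608696) − 0.25·ln(0.913044) = −0.5·(-0.496436) − 0.25·(-0.090971) = 0.2710.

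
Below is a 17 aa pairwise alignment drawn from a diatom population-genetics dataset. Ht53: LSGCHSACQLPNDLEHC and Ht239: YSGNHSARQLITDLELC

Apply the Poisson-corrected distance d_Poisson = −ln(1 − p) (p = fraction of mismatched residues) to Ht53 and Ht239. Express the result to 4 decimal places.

0.4353

The sequences differ at positions 1 (L/Y), 4 (C/N), 8 (C/R), 11 (P/I), 12 (N/T), 16 (H/L).
p = 6/17 = 0.352941.
d = −ln(1 − 0.352941) = −ln(0.647059) = 0.4353.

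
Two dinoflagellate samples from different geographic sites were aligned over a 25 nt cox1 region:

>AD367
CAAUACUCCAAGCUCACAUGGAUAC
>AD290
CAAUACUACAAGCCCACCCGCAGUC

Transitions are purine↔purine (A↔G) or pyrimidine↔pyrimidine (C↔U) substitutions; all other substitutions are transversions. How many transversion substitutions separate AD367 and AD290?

Differing sites — 8:C/A (Tv); 14:U/C (Ti); 18:A/C (Tv); 19:U/C (Ti); 21:G/C (Tv); 23:U/G (Tv); 24:A/U (Tv).
Of the 7 differences, 2 transitions and 5 transversions, so the answer is 5.

5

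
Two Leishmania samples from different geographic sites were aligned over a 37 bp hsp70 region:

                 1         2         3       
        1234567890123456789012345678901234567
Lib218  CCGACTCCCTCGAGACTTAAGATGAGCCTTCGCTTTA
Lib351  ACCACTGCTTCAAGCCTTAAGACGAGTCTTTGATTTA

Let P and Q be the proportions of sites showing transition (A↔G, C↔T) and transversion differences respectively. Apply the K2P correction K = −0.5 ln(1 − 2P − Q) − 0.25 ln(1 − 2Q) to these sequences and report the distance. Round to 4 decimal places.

Mismatches occur at site 1 (C/A, transversion), site 3 (G/C, transversion), site 7 (C/G, transversion), site 9 (C/T, transition), site 12 (G/A, transition), site 15 (A/C, transversion), site 23 (T/C, transition), site 27 (C/T, transition), site 31 (C/T, transition), site 33 (C/A, transversion).
Of the 10 differences, 5 transitions and 5 transversions over 37 sites: P = 5/37 = 0.135135, Q = 5/37 = 0.135135.
d = −0.5·ln(0.594595) − 0.25·ln(0.729730) = −0.5·(-0.519875) − 0.25·(-0.315081) = 0.3387.

0.3387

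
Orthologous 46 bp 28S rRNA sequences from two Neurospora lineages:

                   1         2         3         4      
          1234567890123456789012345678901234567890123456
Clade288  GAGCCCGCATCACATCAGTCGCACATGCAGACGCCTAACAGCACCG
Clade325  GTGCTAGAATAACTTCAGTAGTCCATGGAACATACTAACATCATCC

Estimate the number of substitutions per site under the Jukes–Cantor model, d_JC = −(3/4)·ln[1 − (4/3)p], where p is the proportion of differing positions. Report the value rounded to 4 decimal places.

Mismatches occur at site 2 (A/T), site 5 (C/T), site 6 (C/A), site 8 (C/A), site 11 (C/A), site 14 (A/T), site 20 (C/A), site 22 (C/T), site 23 (A/C), site 28 (C/G), site 30 (G/A), site 31 (A/C), site 32 (C/A), site 33 (G/T), site 34 (C/A), site 41 (G/T), site 44 (C/T), site 46 (G/C).
p = 18/46 = 0.391304.
d = −0.75 · ln(1 − (4/3)·0.391304) = −0.75 · ln(0.478261) = −0.75 · (-0.737599) = 0.5532.

0.5532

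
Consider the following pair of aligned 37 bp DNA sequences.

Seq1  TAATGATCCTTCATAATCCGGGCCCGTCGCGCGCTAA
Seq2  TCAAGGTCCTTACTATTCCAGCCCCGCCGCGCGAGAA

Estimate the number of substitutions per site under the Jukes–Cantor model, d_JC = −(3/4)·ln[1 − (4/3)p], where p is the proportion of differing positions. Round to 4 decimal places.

The sequences differ at positions 2 (A/C), 4 (T/A), 6 (A/G), 12 (C/A), 13 (A/C), 16 (A/T), 20 (G/A), 22 (G/C), 27 (T/C), 34 (C/A), 35 (T/G).
p = 11/37 = 0.297297.
d = −0.75 · ln(1 − (4/3)·0.297297) = −0.75 · ln(0.603604) = −0.75 · (-0.504837) = 0.3786.

0.3786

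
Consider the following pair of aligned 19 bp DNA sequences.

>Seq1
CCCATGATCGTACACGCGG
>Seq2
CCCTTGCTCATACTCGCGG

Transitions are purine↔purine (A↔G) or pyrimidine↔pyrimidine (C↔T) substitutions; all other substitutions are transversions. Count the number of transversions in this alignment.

3

Mismatches occur at site 4 (A/T, transversion), site 7 (A/C, transversion), site 10 (G/A, transition), site 14 (A/T, transversion).
Of the 4 differences, 1 transition and 3 transversions, so the answer is 3.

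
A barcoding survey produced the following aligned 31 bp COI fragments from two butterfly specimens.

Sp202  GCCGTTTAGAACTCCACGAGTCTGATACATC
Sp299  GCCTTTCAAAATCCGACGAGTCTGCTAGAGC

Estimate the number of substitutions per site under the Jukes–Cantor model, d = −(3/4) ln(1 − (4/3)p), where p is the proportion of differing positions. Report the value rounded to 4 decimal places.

Mismatches occur at site 4 (G↔T), site 7 (T↔C), site 9 (G↔A), site 12 (C↔T), site 13 (T↔C), site 15 (C↔G), site 25 (A↔C), site 28 (C↔G), site 30 (T↔G).
p = 9/31 = 0.290323.
d = −0.75 · ln(1 − (4/3)·0.290323) = −0.75 · ln(0.612903) = −0.75 · (-0.489549) = 0.3672.

0.3672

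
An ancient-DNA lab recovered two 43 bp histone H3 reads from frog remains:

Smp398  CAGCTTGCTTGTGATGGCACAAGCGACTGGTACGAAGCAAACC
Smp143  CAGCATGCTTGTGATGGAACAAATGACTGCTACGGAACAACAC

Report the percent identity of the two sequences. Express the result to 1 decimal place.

The sequences differ at positions 5 (T/A), 18 (C/A), 23 (G/A), 24 (C/T), 30 (G/C), 35 (A/G), 37 (G/A), 41 (A/C), 42 (C/A).
34 of the 43 sites match, so the percent identity is 34/43 × 100 = 79.1%.

79.1%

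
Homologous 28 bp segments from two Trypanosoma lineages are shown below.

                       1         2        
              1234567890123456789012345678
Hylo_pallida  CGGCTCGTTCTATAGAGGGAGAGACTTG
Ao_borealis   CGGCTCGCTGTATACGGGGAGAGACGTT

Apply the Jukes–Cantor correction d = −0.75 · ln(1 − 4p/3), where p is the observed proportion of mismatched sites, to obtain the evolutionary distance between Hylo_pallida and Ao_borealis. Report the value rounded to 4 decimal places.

0.2524

Differing sites — 8:T/C; 10:C/G; 15:G/C; 16:A/G; 26:T/G; 28:G/T.
p = 6/28 = 0.214286.
d = −0.75 · ln(1 − (4/3)·0.214286) = −0.75 · ln(0.714285) = −0.75 · (-0.336473) = 0.2524.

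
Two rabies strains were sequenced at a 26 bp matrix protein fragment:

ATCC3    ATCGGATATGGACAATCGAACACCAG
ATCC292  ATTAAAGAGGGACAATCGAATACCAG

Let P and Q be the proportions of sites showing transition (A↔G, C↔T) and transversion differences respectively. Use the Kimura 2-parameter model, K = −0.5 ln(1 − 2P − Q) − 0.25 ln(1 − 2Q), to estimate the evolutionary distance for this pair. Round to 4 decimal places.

Differing sites — 3:C/T (Ti); 4:G/A (Ti); 5:G/A (Ti); 7:T/G (Tv); 9:T/G (Tv); 21:C/T (Ti).
Of the 6 differences, 4 transitions and 2 transversions over 26 sites: P = 4/26 = 0.153846, Q = 2/26 = 0.076923.
d = −0.5·ln(0.615385) − 0.25·ln(0.846154) = −0.5·(-0.485507) − 0.25·(-0.167054) = 0.2845.

0.2845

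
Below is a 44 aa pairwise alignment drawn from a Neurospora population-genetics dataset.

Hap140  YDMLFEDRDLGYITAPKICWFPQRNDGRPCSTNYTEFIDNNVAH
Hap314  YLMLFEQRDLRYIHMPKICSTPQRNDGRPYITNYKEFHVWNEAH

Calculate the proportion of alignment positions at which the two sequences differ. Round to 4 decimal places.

Differing sites — 2:D/L; 7:D/Q; 11:G/R; 14:T/H; 15:A/M; 20:W/S; 21:F/T; 30:C/Y; 31:S/I; 35:T/K; 38:I/H; 39:D/V; 40:N/W; 42:V/E.
There are 14 differences over 44 sites, so p = 14/44 = 0.3182.

0.3182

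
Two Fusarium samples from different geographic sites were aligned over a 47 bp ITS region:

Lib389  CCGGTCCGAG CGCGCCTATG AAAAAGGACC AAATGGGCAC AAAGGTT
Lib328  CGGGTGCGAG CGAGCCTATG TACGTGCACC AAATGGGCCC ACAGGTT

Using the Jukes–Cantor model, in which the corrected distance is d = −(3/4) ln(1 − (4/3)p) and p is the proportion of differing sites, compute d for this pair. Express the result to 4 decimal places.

0.2502

The sequences differ at positions 2 (C/G), 6 (C/G), 13 (C/A), 21 (A/T), 23 (A/C), 24 (A/G), 25 (A/T), 27 (G/C), 39 (A/C), 42 (A/C).
p = 10/47 = 0.212766.
d = −0.75 · ln(1 − (4/3)·0.212766) = −0.75 · ln(0.716312) = −0.75 · (-0.333639) = 0.2502.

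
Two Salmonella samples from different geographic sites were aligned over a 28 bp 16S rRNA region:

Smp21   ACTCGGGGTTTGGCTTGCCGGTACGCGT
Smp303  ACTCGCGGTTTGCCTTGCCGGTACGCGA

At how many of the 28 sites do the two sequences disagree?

The sequences differ at positions 6 (G/C), 13 (G/C), 28 (T/A).
That gives 3 mismatches out of 28 aligned sites, so the Hamming distance is 3.

3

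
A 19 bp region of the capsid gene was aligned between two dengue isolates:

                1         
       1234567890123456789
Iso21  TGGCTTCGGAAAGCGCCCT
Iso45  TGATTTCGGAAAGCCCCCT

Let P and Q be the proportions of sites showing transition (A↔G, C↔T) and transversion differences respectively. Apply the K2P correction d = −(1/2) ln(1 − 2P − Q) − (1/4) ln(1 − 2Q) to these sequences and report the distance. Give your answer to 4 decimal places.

Mismatches occur at site 3 (G↔A, transition), site 4 (C↔T, transition), site 15 (G↔C, transversion).
Of the 3 differences, 2 transitions and 1 transversion over 19 sites: P = 2/19 = 0.105263, Q = 1/19 = 0.052632.
d = −0.5·ln(0.736842) − 0.25·ln(0.894736) = −0.5·(-0.305382) − 0.25·(-0.111227) = 0.1805.

0.1805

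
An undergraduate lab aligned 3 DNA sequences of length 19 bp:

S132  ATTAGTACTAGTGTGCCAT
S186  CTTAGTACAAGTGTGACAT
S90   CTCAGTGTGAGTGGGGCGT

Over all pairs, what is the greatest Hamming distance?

Pairwise Hamming distances:
  S132 vs S186: 3
  S132 vs S90: 8
  S186 vs S90: 7
The largest is 8, between S132 and S90.

8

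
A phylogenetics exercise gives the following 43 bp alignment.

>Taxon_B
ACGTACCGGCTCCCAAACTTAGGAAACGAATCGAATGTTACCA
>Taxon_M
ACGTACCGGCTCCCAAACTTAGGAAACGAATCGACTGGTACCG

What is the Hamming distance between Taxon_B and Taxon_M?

3

The sequences differ at positions 35 (A/C), 38 (T/G), 43 (A/G).
That gives 3 mismatches out of 43 aligned sites, so the Hamming distance is 3.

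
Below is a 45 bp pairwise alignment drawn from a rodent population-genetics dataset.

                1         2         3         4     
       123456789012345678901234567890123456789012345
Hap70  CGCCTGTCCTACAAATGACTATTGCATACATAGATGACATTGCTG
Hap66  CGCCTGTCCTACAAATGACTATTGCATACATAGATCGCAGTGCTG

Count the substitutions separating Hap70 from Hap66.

Mismatches occur at site 36 (G→C), site 37 (A→G), site 40 (T→G).
That gives 3 mismatches out of 45 aligned sites, so the Hamming distance is 3.

3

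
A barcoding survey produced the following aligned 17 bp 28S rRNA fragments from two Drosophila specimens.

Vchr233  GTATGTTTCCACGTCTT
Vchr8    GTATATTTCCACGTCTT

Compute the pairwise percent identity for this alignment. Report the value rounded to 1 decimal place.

The sequences differ at position 5 (G/A).
16 of the 17 sites match, so the percent identity is 16/17 × 100 = 94.1%.

94.1%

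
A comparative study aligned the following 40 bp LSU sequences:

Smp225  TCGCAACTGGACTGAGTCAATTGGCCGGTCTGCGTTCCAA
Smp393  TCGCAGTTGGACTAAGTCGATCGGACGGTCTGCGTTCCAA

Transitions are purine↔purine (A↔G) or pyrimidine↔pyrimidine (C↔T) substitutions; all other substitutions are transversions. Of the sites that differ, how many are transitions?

5

Differing sites — 6:A/G (Ti); 7:C/T (Ti); 14:G/A (Ti); 19:A/G (Ti); 22:T/C (Ti); 25:C/A (Tv).
Of the 6 differences, 5 transitions and 1 transversion, so the answer is 5.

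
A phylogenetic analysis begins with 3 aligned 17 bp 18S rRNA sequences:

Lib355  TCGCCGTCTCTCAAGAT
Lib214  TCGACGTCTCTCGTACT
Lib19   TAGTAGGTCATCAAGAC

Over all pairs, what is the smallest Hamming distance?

5

Pairwise Hamming distances:
  Lib355 vs Lib214: 5
  Lib355 vs Lib19: 8
  Lib214 vs Lib19: 12
The smallest is 5, between Lib355 and Lib214.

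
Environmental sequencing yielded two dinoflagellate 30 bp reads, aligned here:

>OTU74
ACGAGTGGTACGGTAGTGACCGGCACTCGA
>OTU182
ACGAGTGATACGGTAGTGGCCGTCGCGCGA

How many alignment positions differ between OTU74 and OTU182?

Mismatches occur at site 8 (G→A), site 19 (A→G), site 23 (G→T), site 25 (A→G), site 27 (T→G).
That gives 5 mismatches out of 30 aligned sites, so the Hamming distance is 5.

5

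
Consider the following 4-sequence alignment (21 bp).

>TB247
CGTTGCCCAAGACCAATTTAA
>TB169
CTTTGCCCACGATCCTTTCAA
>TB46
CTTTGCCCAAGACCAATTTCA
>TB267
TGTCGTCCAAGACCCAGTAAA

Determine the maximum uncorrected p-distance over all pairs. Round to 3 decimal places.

Pairwise Hamming distances:
  TB247 vs TB169: 6
  TB247 vs TB46: 2
  TB247 vs TB267: 6
  TB169 vs TB46: 6
  TB169 vs TB267: 9
  TB46 vs TB267: 8
The largest is 9 mismatches, between TB169 and TB267; p = 9/21 = 0.429.

0.429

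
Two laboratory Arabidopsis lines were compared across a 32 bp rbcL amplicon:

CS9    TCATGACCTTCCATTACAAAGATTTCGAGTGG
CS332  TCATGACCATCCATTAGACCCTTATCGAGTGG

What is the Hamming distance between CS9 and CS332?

The sequences differ at positions 9 (T/A), 17 (C/G), 19 (A/C), 20 (A/C), 21 (G/C), 22 (A/T), 24 (T/A).
That gives 7 mismatches out of 32 aligned sites, so the Hamming distance is 7.

7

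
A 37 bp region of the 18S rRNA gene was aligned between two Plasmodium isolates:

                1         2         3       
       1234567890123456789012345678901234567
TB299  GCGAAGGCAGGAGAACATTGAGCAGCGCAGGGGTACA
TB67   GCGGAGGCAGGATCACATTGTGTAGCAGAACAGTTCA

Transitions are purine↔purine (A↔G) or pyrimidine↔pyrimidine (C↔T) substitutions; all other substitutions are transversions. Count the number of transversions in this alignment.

6

Mismatches occur at site 4 (A→G, transition), site 13 (G→T, transversion), site 14 (A→C, transversion), site 21 (A→T, transversion), site 23 (C→T, transition), site 27 (G→A, transition), site 28 (C→G, transversion), site 30 (G→A, transition), site 31 (G→C, transversion), site 32 (G→A, transition), site 35 (A→T, transversion).
Of the 11 differences, 5 transitions and 6 transversions, so the answer is 6.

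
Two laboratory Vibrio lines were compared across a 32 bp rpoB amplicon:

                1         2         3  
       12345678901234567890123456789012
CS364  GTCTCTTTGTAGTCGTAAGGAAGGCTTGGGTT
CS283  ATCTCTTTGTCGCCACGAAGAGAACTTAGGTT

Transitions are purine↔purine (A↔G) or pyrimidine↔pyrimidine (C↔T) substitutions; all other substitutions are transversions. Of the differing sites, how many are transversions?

1

Differing sites — 1:G/A (Ti); 11:A/C (Tv); 13:T/C (Ti); 15:G/A (Ti); 16:T/C (Ti); 17:A/G (Ti); 19:G/A (Ti); 22:A/G (Ti); 23:G/A (Ti); 24:G/A (Ti); 28:G/A (Ti).
Of the 11 differences, 10 transitions and 1 transversion, so the answer is 1.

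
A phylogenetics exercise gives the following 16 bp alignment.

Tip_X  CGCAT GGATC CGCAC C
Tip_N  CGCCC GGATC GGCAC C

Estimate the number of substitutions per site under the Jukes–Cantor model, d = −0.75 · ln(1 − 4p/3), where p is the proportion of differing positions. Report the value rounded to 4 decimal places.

Mismatches occur at site 4 (A/C), site 5 (T/C), site 11 (C/G).
p = 3/16 = 0.187500.
d = −0.75 · ln(1 − (4/3)·0.187500) = −0.75 · ln(0.750000) = −0.75 · (-0.287682) = 0.2158.

0.2158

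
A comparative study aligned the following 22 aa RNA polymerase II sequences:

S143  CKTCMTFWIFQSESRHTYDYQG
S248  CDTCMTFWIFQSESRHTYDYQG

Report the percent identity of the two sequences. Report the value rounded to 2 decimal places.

95.45%

The sequences differ at position 2 (K/D).
21 of the 22 sites match, so the percent identity is 21/22 × 100 = 95.45%.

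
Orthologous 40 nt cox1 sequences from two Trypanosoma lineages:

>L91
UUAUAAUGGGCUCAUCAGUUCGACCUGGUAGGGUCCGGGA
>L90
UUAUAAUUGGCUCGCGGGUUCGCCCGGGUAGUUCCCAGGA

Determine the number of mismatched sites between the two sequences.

Mismatches occur at site 8 (G/U), site 14 (A/G), site 15 (U/C), site 16 (C/G), site 17 (A/G), site 23 (A/C), site 26 (U/G), site 32 (G/U), site 33 (G/U), site 34 (U/C), site 37 (G/A).
That gives 11 mismatches out of 40 aligned sites, so the Hamming distance is 11.

11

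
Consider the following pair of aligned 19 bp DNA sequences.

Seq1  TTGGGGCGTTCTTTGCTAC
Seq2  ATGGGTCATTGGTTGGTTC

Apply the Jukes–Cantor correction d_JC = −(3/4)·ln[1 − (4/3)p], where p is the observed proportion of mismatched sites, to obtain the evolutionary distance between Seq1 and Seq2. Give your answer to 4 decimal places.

Mismatches occur at site 1 (T/A), site 6 (G/T), site 8 (G/A), site 11 (C/G), site 12 (T/G), site 16 (C/G), site 18 (A/T).
p = 7/19 = 0.368421.
d = −0.75 · ln(1 − (4/3)·0.368421) = −0.75 · ln(0.508772) = −0.75 · (-0.675755) = 0.5068.

0.5068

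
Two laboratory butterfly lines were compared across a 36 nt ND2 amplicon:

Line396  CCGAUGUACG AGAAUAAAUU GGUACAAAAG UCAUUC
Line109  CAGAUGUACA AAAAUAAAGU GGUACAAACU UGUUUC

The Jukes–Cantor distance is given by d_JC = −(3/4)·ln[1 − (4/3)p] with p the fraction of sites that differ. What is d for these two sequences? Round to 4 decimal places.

The sequences differ at positions 2 (C/A), 10 (G/A), 12 (G/A), 19 (U/G), 29 (A/C), 30 (G/U), 32 (C/G), 33 (A/U).
p = 8/36 = 0.222222.
d = −0.75 · ln(1 − (4/3)·0.222222) = −0.75 · ln(0.703704) = −0.75 · (-0.351397) = 0.2635.

0.2635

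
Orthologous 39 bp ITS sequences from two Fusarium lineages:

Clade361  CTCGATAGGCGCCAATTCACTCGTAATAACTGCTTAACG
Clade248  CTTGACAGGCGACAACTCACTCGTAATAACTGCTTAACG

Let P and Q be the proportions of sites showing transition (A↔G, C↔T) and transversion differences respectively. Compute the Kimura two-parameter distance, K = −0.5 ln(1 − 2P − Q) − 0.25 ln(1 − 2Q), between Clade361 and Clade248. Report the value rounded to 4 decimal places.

0.1121

Differing sites — 3:C/T (Ti); 6:T/C (Ti); 12:C/A (Tv); 16:T/C (Ti).
Of the 4 differences, 3 transitions and 1 transversion over 39 sites: P = 3/39 = 0.076923, Q = 1/39 = 0.025641.
d = −0.5·ln(0.820513) − 0.25·ln(0.948718) = −0.5·(-0.197826) − 0.25·(-0.052644) = 0.1121.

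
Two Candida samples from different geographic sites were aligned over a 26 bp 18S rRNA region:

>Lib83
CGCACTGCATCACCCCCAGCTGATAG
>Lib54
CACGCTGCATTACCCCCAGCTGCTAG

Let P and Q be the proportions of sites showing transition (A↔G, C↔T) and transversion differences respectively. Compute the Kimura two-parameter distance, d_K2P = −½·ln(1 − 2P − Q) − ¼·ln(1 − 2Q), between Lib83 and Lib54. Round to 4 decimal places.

0.1768

The sequences differ at positions 2 (G/A, transition), 4 (A/G, transition), 11 (C/T, transition), 23 (A/C, transversion).
Of the 4 differences, 3 transitions and 1 transversion over 26 sites: P = 3/26 = 0.115385, Q = 1/26 = 0.038462.
d = −0.5·ln(0.730768) − 0.25·ln(0.923076) = −0.5·(-0.313659) − 0.25·(-0.080044) = 0.1768.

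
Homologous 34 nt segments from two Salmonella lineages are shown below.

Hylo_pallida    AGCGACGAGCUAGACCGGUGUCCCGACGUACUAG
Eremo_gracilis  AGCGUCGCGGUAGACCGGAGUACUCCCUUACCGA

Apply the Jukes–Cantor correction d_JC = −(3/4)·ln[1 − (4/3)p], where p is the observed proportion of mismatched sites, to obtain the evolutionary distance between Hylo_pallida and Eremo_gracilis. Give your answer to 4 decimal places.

Differing sites — 5:A/U; 8:A/C; 10:C/G; 19:U/A; 22:C/A; 24:C/U; 25:G/C; 26:A/C; 28:G/U; 32:U/C; 33:A/G; 34:G/A.
p = 12/34 = 0.352941.
d = −0.75 · ln(1 − (4/3)·0.352941) = −0.75 · ln(0.529412) = −0.75 · (-0.635988) = 0.4770.

0.4770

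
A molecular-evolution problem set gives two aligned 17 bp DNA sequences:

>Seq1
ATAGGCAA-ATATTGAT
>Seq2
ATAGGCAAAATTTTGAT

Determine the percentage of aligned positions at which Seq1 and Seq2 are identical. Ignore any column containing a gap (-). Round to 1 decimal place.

93.8%

Excluding the 1 gap column leaves 16 comparable sites.
A single mismatch occurs at site 12 (A/T).
15 of the 16 comparable sites match, so the percent identity is 15/16 × 100 = 93.8%.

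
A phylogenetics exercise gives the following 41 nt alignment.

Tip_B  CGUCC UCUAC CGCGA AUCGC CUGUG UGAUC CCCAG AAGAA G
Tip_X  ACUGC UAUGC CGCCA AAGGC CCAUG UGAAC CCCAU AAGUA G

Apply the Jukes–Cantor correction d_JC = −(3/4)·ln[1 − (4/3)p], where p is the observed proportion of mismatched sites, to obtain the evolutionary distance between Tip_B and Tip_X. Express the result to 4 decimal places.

Differing sites — 1:C/A; 2:G/C; 4:C/G; 7:C/A; 9:A/G; 14:G/C; 17:U/A; 18:C/G; 22:U/C; 23:G/A; 29:U/A; 35:G/U; 39:A/U.
p = 13/41 = 0.317073.
d = −0.75 · ln(1 − (4/3)·0.317073) = −0.75 · ln(0.577236) = −0.75 · (-0.549504) = 0.4121.

0.4121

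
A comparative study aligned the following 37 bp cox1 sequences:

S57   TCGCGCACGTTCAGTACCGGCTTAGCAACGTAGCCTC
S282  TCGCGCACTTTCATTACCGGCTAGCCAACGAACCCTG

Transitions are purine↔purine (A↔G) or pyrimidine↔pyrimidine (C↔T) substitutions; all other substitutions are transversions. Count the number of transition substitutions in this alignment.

Differing sites — 9:G/T (Tv); 14:G/T (Tv); 23:T/A (Tv); 24:A/G (Ti); 25:G/C (Tv); 31:T/A (Tv); 33:G/C (Tv); 37:C/G (Tv).
Of the 8 differences, 1 transition and 7 transversions, so the answer is 1.

1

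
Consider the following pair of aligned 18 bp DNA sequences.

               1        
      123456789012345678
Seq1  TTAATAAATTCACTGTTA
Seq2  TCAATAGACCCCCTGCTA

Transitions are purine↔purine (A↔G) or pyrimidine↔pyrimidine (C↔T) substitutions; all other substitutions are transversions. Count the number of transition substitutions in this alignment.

Mismatches occur at site 2 (T/C, transition), site 7 (A/G, transition), site 9 (T/C, transition), site 10 (T/C, transition), site 12 (A/C, transversion), site 16 (T/C, transition).
Of the 6 differences, 5 transitions and 1 transversion, so the answer is 5.

5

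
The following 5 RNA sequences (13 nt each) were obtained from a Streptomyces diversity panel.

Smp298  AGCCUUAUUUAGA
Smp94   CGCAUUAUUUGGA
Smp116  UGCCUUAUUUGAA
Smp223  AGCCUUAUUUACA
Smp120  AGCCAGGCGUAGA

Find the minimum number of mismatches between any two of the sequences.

1

Pairwise Hamming distances:
  Smp298 vs Smp94: 3
  Smp298 vs Smp116: 3
  Smp298 vs Smp223: 1
  Smp298 vs Smp120: 5
  Smp94 vs Smp116: 3
  Smp94 vs Smp223: 4
  Smp94 vs Smp120: 8
  Smp116 vs Smp223: 3
  Smp116 vs Smp120: 8
  Smp223 vs Smp120: 6
The smallest is 1, between Smp298 and Smp223.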